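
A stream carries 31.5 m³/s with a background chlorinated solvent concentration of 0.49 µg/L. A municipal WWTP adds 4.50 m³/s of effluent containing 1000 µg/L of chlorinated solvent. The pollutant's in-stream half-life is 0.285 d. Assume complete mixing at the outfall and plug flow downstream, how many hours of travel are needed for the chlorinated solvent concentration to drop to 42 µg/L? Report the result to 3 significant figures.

10.8 h

Mixed concentration C = ΣQC/ΣQ = (31.50·0.4900 + 4.500·1000) / 36.00 = 4515/36.00 = 125.4 µg/L.
Half-life 0.285 d → k = ln 2 / 0.285 = 2.432 d⁻¹.
125.4·exp(−k·t) = 42 → t = ln(125.4/42)/k = 38870 s = 10.80 h.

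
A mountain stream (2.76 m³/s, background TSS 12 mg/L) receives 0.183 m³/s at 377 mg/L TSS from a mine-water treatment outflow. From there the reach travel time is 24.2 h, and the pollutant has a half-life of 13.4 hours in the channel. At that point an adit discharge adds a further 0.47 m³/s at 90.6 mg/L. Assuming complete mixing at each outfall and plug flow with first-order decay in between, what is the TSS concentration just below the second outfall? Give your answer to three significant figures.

21.0 mg/L

Flow-weighted average: C = (2.760·12.00 + 0.1830·377.0) / 2.943 = 102.1/2.943 = 34.70 mg/L; combined flow 2.943 m³/s.
Half-life 13.4 h → k = ln 2 / 13.4 = 0.05173 h⁻¹ = 1.241 d⁻¹.
After decay, C = 34.70 × e^(−kt) = 34.70 × 0.2860 = 9.923 mg/L.
Second outfall: C = (2.943·9.923 + 0.4700·90.60)/3.413 = 21.03 mg/L.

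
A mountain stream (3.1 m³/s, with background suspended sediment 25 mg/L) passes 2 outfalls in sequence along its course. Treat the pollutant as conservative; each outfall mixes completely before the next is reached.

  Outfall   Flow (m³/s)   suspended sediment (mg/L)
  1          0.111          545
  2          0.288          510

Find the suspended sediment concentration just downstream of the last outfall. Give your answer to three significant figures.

81.4 mg/L

Below outfall 1: Q → 3.211 m³/s, C = (3.100·25.00 + 0.1110·545.0)/3.211 = 42.98 mg/L.
Below outfall 2: Q → 3.499 m³/s, C = (3.211·42.98 + 0.2880·510.0)/3.499 = 81.42 mg/L.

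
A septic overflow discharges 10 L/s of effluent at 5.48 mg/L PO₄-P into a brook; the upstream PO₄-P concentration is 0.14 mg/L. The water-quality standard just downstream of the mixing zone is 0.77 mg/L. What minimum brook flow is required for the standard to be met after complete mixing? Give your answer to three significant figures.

Set C_mix = 0.77: (Q·0.1400 + 10.00·5.480) / (Q + 10.00) = 0.77
→ Q = 10.00·(5.480 − 0.77)/(0.77 − 0.1400) = 74.76 L/s.

74.8 L/s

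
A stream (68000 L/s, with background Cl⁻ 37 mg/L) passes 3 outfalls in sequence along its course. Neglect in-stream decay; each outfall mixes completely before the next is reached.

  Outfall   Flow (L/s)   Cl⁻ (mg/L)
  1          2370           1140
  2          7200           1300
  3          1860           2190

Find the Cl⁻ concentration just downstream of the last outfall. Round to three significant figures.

After outfall 1: Q = 68000 + 2370 = 70370 L/s; C = (68000·37.00 + 2370·1140)/70370 = 74.15 mg/L.
After outfall 2: Q = 70370 + 7200 = 77570 L/s; C = (70370·74.15 + 7200·1300)/77570 = 187.9 mg/L.
After outfall 3: Q = 77570 + 1860 = 79430 L/s; C = (77570·187.9 + 1860·2190)/79430 = 234.8 mg/L.

235 mg/L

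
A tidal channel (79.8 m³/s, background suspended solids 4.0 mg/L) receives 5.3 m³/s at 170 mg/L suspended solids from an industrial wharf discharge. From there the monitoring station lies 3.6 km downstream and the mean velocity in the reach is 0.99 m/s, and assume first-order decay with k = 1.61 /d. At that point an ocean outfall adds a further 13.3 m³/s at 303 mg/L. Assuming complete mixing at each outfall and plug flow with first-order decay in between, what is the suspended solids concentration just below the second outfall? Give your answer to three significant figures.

Mixed concentration C = ΣQC/ΣQ = (79.80·4.000 + 5.300·170.0) / 85.10 = 1220/85.10 = 14.34 mg/L; combined flow 85.10 m³/s.
Travel time t = 3.6·1000 / 0.99 = 3636 s = 1.010 h.
After decay, C = 14.34 × e^(−kt) = 14.34 × 0.9345 = 13.40 mg/L.
At the second outfall, C = (85.10·13.40 + 13.30·303.0) / (85.10 + 13.30) = 52.54 mg/L.

52.5 mg/L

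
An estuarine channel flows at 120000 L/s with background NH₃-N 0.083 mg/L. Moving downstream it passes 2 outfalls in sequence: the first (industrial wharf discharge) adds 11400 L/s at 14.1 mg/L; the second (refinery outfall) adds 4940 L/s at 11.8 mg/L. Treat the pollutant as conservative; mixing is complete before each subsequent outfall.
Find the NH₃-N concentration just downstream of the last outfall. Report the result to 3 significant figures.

Below outfall 1: Q → 131400 L/s, C = (120000·0.08300 + 11400·14.10)/131400 = 1.299 mg/L.
Below outfall 2: Q → 136300 L/s, C = (131400·1.299 + 4940·11.80)/136300 = 1.680 mg/L.

1.68 mg/L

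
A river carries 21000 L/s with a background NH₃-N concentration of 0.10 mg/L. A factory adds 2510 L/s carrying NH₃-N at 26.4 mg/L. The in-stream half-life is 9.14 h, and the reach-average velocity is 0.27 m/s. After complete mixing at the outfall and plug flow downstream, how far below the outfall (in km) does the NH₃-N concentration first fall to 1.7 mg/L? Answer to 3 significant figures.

6.88 km

Mass balance: C = (21000·0.1000 + 2510·26.40) / 23510 = 68360/23510 = 2.908 mg/L.
Half-life 9.14 h → k = ln 2 / 9.14 = 0.07584 h⁻¹ = 1.820 d⁻¹.
Set 2.908·exp(−k·t) = 1.7 → t = ln(2.908/1.7)/k = 25480 s = 7.078 h.
Distance = v·t = 0.27·25480 = 6880 m = 6.880 km.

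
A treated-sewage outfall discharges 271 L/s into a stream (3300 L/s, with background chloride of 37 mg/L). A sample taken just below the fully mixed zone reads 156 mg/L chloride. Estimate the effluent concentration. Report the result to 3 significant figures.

Mass balance: 3300·37.00 + 271.0·Cₑ = 3571·156.0
→ Cₑ = (3571·156.0 − 3300·37.00) / 271.0 = 1605 mg/L.

1610 mg/L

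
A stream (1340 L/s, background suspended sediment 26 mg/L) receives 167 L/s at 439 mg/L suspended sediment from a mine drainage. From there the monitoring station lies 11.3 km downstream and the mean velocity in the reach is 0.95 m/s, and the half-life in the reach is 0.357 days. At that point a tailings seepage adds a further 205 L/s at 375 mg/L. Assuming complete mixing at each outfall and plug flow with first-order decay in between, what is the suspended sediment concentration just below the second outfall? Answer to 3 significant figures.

93.3 mg/L

Mass balance: C = (1340·26.00 + 167.0·439.0) / 1507 = 108200/1507 = 71.77 mg/L; combined flow 1507 L/s.
Travel time t = 11.3·1000 / 0.95 = 11890 s = 3.304 h.
Half-life 0.357 d → k = ln 2 / 0.357 = 1.942 d⁻¹.
Decay over the reach: 71.77·exp(−kt) = 71.77·0.7654 = 54.93 mg/L.
At the second outfall, C = (1507·54.93 + 205.0·375.0) / (1507 + 205.0) = 93.26 mg/L.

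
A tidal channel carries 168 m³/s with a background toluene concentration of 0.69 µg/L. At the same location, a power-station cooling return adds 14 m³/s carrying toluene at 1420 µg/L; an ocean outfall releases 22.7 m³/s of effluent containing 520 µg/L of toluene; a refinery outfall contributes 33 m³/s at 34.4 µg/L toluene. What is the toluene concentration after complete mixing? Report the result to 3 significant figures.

139 µg/L

Conservation of mass: C = (168.0·0.6900 + 14.00·1420 + 22.70·520.0 + 33.00·34.40) / 237.7 = 32940/237.7 = 138.6 µg/L.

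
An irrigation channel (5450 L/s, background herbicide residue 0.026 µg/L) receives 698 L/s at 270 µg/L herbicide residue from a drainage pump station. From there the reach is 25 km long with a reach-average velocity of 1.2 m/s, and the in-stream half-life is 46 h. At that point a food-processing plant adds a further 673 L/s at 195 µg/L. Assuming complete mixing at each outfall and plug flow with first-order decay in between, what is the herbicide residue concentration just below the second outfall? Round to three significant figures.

44.6 µg/L

Flow-weighted average: C = (5450·0.02600 + 698.0·270.0) / 6148 = 188600/6148 = 30.68 µg/L; combined flow 6148 L/s.
Travel time t = 25·1000 / 1.2 = 20830 s = 5.787 h.
Half-life 46 h → k = ln 2 / 46 = 0.01507 h⁻¹ = 0.3616 d⁻¹.
First-order decay: C = 30.68·exp(−k·t) = 30.68·0.9165 = 28.12 µg/L.
At the second outfall, C = (6148·28.12 + 673.0·195.0) / (6148 + 673.0) = 44.58 µg/L.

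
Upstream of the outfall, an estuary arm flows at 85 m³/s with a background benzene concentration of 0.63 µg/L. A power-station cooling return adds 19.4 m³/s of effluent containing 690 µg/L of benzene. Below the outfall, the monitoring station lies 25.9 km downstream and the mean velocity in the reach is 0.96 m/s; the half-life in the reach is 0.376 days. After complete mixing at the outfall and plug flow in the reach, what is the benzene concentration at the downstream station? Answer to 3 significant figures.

72.4 µg/L

Mass balance: C = (85.00·0.6300 + 19.40·690.0) / 104.4 = 13440/104.4 = 128.7 µg/L.
Travel time t = 25.9·1000 / 0.96 = 26980 s = 7.494 h.
Half-life 0.376 d → k = ln 2 / 0.376 = 1.843 d⁻¹.
Decay over the reach: 128.7·exp(−kt) = 128.7·0.5623 = 72.39 µg/L.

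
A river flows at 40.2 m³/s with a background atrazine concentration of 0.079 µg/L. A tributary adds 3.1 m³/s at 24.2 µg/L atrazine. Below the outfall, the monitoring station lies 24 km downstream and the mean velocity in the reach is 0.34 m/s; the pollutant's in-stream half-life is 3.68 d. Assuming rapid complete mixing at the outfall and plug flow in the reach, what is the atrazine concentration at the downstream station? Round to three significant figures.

Conservation of mass: C = (40.20·0.07900 + 3.100·24.20) / 43.30 = 78.20/43.30 = 1.806 µg/L.
Travel time t = 24·1000 / 0.34 = 70590 s = 19.61 h.
Half-life 3.68 d → k = ln 2 / 3.68 = 0.1884 d⁻¹.
First-order decay: C = 1.806·exp(−k·t) = 1.806·0.8574 = 1.548 µg/L.

1.55 µg/L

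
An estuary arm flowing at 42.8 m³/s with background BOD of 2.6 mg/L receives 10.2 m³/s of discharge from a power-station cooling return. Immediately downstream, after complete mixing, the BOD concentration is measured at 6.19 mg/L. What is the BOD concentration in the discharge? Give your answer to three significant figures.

21.3 mg/L

Mass balance: 42.80·2.600 + 10.20·Cₑ = 53.00·6.190
→ Cₑ = (53.00·6.190 − 42.80·2.600) / 10.20 = 21.25 mg/L.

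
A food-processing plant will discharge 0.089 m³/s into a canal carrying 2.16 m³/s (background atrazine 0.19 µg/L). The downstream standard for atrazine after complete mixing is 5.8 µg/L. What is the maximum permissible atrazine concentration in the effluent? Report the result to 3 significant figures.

142 µg/L

At the limit, (Qr·Cr + Qe·Cₑ)/(Qr + Qe) = 5.8:
Cₑ = (2.249·5.8 − 2.160·0.1900) / 0.08900 = 142.0 µg/L.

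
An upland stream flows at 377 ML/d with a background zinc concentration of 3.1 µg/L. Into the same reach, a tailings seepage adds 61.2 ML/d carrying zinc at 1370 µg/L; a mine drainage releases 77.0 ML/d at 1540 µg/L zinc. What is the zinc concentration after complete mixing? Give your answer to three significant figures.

Conservation of mass: C = (377.0·3.100 + 61.20·1370 + 77.00·1540) / 515.2 = 203600/515.2 = 395.2 µg/L.

395 µg/L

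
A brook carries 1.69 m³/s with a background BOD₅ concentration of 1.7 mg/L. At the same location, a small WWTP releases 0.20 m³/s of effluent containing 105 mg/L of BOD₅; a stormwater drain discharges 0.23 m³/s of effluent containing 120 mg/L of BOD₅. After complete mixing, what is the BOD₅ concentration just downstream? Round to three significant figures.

24.3 mg/L

After mixing, C = (1.690·1.700 + 0.2000·105.0 + 0.2300·120.0) / 2.120 = 51.47/2.120 = 24.28 mg/L.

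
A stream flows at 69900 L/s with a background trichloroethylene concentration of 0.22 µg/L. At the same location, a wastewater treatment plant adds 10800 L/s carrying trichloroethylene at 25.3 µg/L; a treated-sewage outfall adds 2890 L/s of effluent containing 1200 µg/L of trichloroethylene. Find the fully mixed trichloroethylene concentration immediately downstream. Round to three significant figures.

44.9 µg/L

Mixed concentration C = ΣQC/ΣQ = (69900·0.2200 + 10800·25.30 + 2890·1200) / 83590 = 3757000/83590 = 44.94 µg/L.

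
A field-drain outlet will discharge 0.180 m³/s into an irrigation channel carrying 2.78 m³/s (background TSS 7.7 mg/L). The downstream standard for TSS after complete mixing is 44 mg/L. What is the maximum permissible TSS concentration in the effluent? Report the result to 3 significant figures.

605 mg/L

At the limit, (Qr·Cr + Qe·Cₑ)/(Qr + Qe) = 44:
Cₑ = (2.960·44 − 2.780·7.700) / 0.1800 = 604.6 mg/L.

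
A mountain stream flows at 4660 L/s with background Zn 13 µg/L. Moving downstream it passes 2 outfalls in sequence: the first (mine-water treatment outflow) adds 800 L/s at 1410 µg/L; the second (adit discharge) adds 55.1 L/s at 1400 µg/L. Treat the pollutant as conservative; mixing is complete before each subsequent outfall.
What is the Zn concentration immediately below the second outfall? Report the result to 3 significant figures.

Below outfall 1: Q → 5460 L/s, C = (4660·13.00 + 800.0·1410)/5460 = 217.7 µg/L.
Below outfall 2: Q → 5515 L/s, C = (5460·217.7 + 55.10·1400)/5515 = 229.5 µg/L.

230 µg/L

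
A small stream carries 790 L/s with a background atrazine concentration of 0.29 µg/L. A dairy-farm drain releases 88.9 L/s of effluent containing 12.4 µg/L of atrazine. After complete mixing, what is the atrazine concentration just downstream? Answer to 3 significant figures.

1.51 µg/L

Mixed concentration C = ΣQC/ΣQ = (790.0·0.2900 + 88.90·12.40) / 878.9 = 1331/878.9 = 1.515 µg/L.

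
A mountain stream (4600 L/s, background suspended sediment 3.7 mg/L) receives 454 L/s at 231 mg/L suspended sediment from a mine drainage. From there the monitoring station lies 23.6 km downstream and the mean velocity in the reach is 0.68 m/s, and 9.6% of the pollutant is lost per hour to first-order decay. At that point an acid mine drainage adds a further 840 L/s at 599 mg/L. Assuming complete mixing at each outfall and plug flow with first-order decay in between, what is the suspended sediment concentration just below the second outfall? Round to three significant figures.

93.2 mg/L

After mixing, C = (4600·3.700 + 454.0·231.0) / 5054 = 121900/5054 = 24.12 mg/L; combined flow 5054 L/s.
Travel time t = 23.6·1000 / 0.68 = 34710 s = 9.641 h.
9.6%/h lost → k = −ln(1 − 0.096) = 0.1009 h⁻¹.
Decay over the reach: 24.12·exp(−kt) = 24.12·0.3780 = 9.116 mg/L.
Second outfall: C = (5054·9.116 + 840.0·599.0)/5894 = 93.18 mg/L.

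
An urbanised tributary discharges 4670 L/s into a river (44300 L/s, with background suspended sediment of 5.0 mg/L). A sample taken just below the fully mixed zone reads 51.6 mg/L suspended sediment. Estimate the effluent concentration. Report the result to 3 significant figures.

Mass balance: 44300·5.000 + 4670·Cₑ = 48970·51.60
→ Cₑ = (48970·51.60 − 44300·5.000) / 4670 = 493.7 mg/L.

494 mg/L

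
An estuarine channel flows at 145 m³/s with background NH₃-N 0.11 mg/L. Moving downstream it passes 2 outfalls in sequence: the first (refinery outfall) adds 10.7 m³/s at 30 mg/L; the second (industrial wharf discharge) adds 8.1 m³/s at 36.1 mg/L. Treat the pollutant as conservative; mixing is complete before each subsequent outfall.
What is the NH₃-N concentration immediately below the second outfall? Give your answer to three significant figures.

Outfall 1: combined Q = 155.7 m³/s; C = (145.0·0.1100 + 10.70·30.00)/155.7 = 2.164 mg/L.
Outfall 2: combined Q = 163.8 m³/s; C = (155.7·2.164 + 8.100·36.10)/163.8 = 3.842 mg/L.

3.84 mg/L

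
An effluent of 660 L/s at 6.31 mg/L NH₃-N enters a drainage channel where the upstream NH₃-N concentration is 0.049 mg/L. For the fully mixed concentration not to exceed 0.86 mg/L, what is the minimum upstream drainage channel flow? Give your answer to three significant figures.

4440 L/s

Set C_mix = 0.86: (Q·0.04900 + 660.0·6.310) / (Q + 660.0) = 0.86
→ Q = 660.0·(6.310 − 0.86)/(0.86 − 0.04900) = 4435 L/s.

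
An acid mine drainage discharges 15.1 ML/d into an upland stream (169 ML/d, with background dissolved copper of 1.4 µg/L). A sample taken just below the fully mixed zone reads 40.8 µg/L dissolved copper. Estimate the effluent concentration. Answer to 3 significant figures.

482 µg/L

Mass balance: 169.0·1.400 + 15.10·Cₑ = 184.1·40.80
→ Cₑ = (184.1·40.80 − 169.0·1.400) / 15.10 = 481.8 µg/L.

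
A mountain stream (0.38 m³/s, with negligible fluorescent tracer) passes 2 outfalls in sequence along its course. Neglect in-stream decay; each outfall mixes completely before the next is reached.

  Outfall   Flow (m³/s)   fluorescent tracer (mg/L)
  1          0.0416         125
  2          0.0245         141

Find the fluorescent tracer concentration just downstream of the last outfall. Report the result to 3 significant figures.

Outfall 1: combined Q = 0.4216 m³/s; C = (0.3800·0 + 0.04160·125.0)/0.4216 = 12.33 mg/L.
Outfall 2: combined Q = 0.4461 m³/s; C = (0.4216·12.33 + 0.02450·141.0)/0.4461 = 19.40 mg/L.

19.4 mg/L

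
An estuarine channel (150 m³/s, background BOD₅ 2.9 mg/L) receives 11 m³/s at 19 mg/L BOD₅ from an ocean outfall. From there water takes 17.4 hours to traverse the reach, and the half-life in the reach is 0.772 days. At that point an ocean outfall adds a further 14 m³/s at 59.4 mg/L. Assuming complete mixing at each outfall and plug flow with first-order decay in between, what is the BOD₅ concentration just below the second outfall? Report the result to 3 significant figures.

6.67 mg/L

Mass balance: C = (150.0·2.900 + 11.00·19.00) / 161.0 = 644.0/161.0 = 4.000 mg/L; combined flow 161.0 m³/s.
Half-life 0.772 d → k = ln 2 / 0.772 = 0.8979 d⁻¹.
After decay, C = 4.000 × e^(−kt) = 4.000 × 0.5216 = 2.086 mg/L.
At the second outfall, C = (161.0·2.086 + 14.00·59.40) / (161.0 + 14.00) = 6.671 mg/L.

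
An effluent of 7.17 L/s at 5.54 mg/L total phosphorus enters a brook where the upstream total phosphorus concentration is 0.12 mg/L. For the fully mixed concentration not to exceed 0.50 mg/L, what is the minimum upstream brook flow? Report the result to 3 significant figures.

Set C_mix = 0.50: (Q·0.1200 + 7.170·5.540) / (Q + 7.170) = 0.50
→ Q = 7.170·(5.540 − 0.50)/(0.50 − 0.1200) = 95.10 L/s.

95.1 L/s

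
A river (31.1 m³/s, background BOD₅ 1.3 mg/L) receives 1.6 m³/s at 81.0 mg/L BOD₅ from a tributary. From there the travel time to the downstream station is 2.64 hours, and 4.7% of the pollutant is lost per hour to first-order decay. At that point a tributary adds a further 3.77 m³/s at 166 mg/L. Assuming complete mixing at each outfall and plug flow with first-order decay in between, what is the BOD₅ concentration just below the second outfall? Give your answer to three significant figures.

21.3 mg/L

Mixed concentration C = ΣQC/ΣQ = (31.10·1.300 + 1.600·81.00) / 32.70 = 170.0/32.70 = 5.200 mg/L; combined flow 32.70 m³/s.
4.7%/h lost → k = −ln(1 − 0.047) = 0.04814 h⁻¹.
Applying C = C₀e^(−kt): 5.200 × 0.8807 = 4.579 mg/L.
Second outfall: C = (32.70·4.579 + 3.770·166.0)/36.47 = 21.27 mg/L.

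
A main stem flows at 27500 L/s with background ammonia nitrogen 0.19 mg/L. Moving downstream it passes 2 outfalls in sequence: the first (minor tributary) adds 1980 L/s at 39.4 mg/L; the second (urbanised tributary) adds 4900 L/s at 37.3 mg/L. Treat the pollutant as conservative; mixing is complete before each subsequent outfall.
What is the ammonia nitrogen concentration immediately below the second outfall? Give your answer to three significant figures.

After outfall 1: Q = 27500 + 1980 = 29480 L/s; C = (27500·0.1900 + 1980·39.40)/29480 = 2.824 mg/L.
After outfall 2: Q = 29480 + 4900 = 34380 L/s; C = (29480·2.824 + 4900·37.30)/34380 = 7.737 mg/L.

7.74 mg/L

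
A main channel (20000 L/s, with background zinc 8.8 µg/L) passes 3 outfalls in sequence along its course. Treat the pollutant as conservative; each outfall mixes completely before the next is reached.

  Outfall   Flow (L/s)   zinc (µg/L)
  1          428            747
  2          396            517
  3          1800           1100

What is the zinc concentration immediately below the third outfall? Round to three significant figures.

Below outfall 1: Q → 20430 L/s, C = (20000·8.800 + 428.0·747.0)/20430 = 24.27 µg/L.
Below outfall 2: Q → 20820 L/s, C = (20430·24.27 + 396.0·517.0)/20820 = 33.64 µg/L.
Below outfall 3: Q → 22620 L/s, C = (20820·33.64 + 1800·1100)/22620 = 118.5 µg/L.

118 µg/L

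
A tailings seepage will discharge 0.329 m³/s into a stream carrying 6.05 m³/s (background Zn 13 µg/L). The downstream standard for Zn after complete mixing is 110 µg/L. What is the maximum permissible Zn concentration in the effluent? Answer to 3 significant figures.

1890 µg/L

At the limit, (Qr·Cr + Qe·Cₑ)/(Qr + Qe) = 110:
Cₑ = (6.379·110 − 6.050·13.00) / 0.3290 = 1894 µg/L.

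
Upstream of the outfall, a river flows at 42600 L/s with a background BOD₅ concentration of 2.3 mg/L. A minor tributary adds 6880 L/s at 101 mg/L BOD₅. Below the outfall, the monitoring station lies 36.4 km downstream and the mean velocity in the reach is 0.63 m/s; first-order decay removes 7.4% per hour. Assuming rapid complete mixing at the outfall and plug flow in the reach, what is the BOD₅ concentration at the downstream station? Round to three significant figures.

4.67 mg/L

After mixing, C = (42600·2.300 + 6880·101.0) / 49480 = 792900/49480 = 16.02 mg/L.
Travel time t = 36.4·1000 / 0.63 = 57780 s = 16.05 h.
7.4%/h lost → k = −ln(1 − 0.074) = 0.07688 h⁻¹.
After decay, C = 16.02 × e^(−kt) = 16.02 × 0.2912 = 4.665 mg/L.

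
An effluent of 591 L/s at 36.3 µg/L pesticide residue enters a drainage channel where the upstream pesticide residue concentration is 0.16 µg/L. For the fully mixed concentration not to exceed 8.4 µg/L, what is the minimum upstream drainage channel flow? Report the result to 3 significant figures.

2000 L/s

Set C_mix = 8.4: (Q·0.1600 + 591.0·36.30) / (Q + 591.0) = 8.4
→ Q = 591.0·(36.30 − 8.4)/(8.4 − 0.1600) = 2001 L/s.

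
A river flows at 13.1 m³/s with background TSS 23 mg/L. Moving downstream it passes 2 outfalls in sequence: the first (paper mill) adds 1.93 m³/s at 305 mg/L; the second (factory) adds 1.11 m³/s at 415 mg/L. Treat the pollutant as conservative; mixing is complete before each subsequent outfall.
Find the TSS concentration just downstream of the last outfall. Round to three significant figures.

83.7 mg/L

After outfall 1: Q = 13.10 + 1.930 = 15.03 m³/s; C = (13.10·23.00 + 1.930·305.0)/15.03 = 59.21 mg/L.
After outfall 2: Q = 15.03 + 1.110 = 16.14 m³/s; C = (15.03·59.21 + 1.110·415.0)/16.14 = 83.68 mg/L.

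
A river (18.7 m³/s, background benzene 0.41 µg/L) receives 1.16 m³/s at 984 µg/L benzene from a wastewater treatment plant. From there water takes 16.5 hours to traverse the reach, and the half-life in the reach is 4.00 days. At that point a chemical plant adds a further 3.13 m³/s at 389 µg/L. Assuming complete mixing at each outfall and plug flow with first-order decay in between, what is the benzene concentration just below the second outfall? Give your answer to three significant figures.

97.3 µg/L

Flow-weighted average: C = (18.70·0.4100 + 1.160·984.0) / 19.86 = 1149/19.86 = 57.86 µg/L; combined flow 19.86 m³/s.
Half-life 4.00 d → k = ln 2 / 4.00 = 0.1733 d⁻¹.
Applying C = C₀e^(−kt): 57.86 × 0.8877 = 51.36 µg/L.
Second outfall: C = (19.86·51.36 + 3.130·389.0)/22.99 = 97.33 µg/L.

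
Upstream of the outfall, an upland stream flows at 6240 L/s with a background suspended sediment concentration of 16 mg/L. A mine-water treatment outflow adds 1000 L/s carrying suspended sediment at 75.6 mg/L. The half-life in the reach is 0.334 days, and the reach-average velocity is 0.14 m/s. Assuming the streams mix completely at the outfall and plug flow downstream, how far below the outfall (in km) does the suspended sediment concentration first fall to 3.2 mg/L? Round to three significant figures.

Mass balance: C = (6240·16.00 + 1000·75.60) / 7240 = 175400/7240 = 24.23 mg/L.
Half-life 0.334 d → k = ln 2 / 0.334 = 2.075 d⁻¹.
Set 24.23·exp(−k·t) = 3.2 → t = ln(24.23/3.2)/k = 84290 s = 23.41 h.
Distance = v·t = 0.14·84290 = 11800 m = 11.80 km.

11.8 km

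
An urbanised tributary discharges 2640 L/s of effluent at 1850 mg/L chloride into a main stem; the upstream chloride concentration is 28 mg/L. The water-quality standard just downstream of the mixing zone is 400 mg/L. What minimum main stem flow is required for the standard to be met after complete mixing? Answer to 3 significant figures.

Set C_mix = 400: (Q·28.00 + 2640·1850) / (Q + 2640) = 400
→ Q = 2640·(1850 − 400)/(400 − 28.00) = 10290 L/s.

10300 L/s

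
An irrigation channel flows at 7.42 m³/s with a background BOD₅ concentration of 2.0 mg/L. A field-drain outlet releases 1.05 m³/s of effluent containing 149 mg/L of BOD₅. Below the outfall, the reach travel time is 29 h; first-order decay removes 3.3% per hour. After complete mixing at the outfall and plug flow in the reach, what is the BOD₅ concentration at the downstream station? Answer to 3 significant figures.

Mixed concentration C = ΣQC/ΣQ = (7.420·2.000 + 1.050·149.0) / 8.470 = 171.3/8.470 = 20.22 mg/L.
3.3%/h lost → k = −ln(1 − 0.033) = 0.03356 h⁻¹.
Applying C = C₀e^(−kt): 20.22 × 0.3779 = 7.642 mg/L.

7.64 mg/L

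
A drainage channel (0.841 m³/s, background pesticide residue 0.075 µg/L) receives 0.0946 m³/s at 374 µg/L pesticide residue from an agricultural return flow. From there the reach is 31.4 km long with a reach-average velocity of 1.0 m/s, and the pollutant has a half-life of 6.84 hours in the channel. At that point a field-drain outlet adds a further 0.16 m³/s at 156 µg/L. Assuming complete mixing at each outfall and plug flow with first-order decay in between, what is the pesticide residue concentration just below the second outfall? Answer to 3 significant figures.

Conservation of mass: C = (0.8410·0.07500 + 0.09460·374.0) / 0.9356 = 35.44/0.9356 = 37.88 µg/L; combined flow 0.9356 m³/s.
Travel time t = 31.4·1000 / 1.0 = 31400 s = 8.722 h.
Half-life 6.84 h → k = ln 2 / 6.84 = 0.1013 h⁻¹ = 2.432 d⁻¹.
Applying C = C₀e^(−kt): 37.88 × 0.4132 = 15.65 µg/L.
Second outfall: C = (0.9356·15.65 + 0.1600·156.0)/1.096 = 36.15 µg/L.

36.1 µg/L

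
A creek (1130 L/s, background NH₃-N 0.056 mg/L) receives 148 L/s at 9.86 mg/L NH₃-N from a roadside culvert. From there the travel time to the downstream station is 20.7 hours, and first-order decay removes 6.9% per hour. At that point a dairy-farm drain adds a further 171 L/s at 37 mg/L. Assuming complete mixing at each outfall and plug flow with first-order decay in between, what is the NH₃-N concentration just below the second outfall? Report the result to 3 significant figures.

4.61 mg/L

After mixing, C = (1130·0.05600 + 148.0·9.860) / 1278 = 1523/1278 = 1.191 mg/L; combined flow 1278 L/s.
6.9%/h lost → k = −ln(1 − 0.069) = 0.07150 h⁻¹.
Applying C = C₀e^(−kt): 1.191 × 0.2276 = 0.2712 mg/L.
At the second outfall, C = (1278·0.2712 + 171.0·37.00) / (1278 + 171.0) = 4.606 mg/L.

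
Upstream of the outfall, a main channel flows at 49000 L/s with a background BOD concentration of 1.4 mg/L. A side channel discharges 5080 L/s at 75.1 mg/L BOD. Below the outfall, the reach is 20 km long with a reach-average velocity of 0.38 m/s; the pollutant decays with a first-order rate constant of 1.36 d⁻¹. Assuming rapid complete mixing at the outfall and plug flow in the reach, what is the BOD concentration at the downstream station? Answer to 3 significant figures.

After mixing, C = (49000·1.400 + 5080·75.10) / 54080 = 450100/54080 = 8.323 mg/L.
Travel time t = 20·1000 / 0.38 = 52630 s = 14.62 h.
After decay, C = 8.323 × e^(−kt) = 8.323 × 0.4367 = 3.635 mg/L.

3.63 mg/L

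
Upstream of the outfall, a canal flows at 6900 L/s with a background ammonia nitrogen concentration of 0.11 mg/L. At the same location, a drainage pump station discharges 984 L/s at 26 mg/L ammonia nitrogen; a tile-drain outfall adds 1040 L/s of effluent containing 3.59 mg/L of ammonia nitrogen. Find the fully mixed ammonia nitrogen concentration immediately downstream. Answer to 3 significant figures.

3.37 mg/L

Mixed concentration C = ΣQC/ΣQ = (6900·0.1100 + 984.0·26.00 + 1040·3.590) / 8924 = 30080/8924 = 3.370 mg/L.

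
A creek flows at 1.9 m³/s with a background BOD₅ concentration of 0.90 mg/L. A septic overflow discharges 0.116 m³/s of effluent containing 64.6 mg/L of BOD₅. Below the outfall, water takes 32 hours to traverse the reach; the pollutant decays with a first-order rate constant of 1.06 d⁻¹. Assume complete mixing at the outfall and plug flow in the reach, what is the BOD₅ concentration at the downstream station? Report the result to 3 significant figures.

1.11 mg/L

Mass balance: C = (1.900·0.9000 + 0.1160·64.60) / 2.016 = 9.204/2.016 = 4.565 mg/L.
Applying C = C₀e^(−kt): 4.565 × 0.2433 = 1.111 mg/L.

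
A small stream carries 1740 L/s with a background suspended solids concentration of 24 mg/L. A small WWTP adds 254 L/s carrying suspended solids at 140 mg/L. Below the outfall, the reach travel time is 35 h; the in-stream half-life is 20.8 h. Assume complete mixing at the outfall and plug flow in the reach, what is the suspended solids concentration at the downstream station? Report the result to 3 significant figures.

12.1 mg/L

After mixing, C = (1740·24.00 + 254.0·140.0) / 1994 = 77320/1994 = 38.78 mg/L.
Half-life 20.8 h → k = ln 2 / 20.8 = 0.03332 h⁻¹ = 0.7998 d⁻¹.
First-order decay: C = 38.78·exp(−k·t) = 38.78·0.3115 = 12.08 mg/L.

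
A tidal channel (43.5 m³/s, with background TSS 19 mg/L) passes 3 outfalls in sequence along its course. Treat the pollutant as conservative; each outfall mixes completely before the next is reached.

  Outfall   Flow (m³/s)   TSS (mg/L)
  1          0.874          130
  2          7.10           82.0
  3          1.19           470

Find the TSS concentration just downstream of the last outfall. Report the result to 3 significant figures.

Below outfall 1: Q → 44.37 m³/s, C = (43.50·19.00 + 0.8740·130.0)/44.37 = 21.19 mg/L.
Below outfall 2: Q → 51.47 m³/s, C = (44.37·21.19 + 7.100·82.00)/51.47 = 29.57 mg/L.
Below outfall 3: Q → 52.66 m³/s, C = (51.47·29.57 + 1.190·470.0)/52.66 = 39.53 mg/L.

39.5 mg/L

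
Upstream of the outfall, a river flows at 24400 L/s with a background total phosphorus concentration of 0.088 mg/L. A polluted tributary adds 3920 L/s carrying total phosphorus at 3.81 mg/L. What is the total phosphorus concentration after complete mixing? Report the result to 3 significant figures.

Flow-weighted average: C = (24400·0.08800 + 3920·3.810) / 28320 = 17080/28320 = 0.6032 mg/L.

0.603 mg/L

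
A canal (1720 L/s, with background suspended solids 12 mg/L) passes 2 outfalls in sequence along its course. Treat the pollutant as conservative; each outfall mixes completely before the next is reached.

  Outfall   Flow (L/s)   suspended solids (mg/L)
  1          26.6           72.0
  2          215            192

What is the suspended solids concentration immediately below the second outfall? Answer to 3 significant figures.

32.5 mg/L

After outfall 1: Q = 1720 + 26.60 = 1747 L/s; C = (1720·12.00 + 26.60·72.00)/1747 = 12.91 mg/L.
After outfall 2: Q = 1747 + 215.0 = 1962 L/s; C = (1747·12.91 + 215.0·192.0)/1962 = 32.54 mg/L.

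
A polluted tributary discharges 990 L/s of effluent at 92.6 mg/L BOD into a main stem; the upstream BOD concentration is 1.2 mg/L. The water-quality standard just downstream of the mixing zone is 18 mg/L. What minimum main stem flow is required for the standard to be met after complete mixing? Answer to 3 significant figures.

4400 L/s

Set C_mix = 18: (Q·1.200 + 990.0·92.60) / (Q + 990.0) = 18
→ Q = 990.0·(92.60 − 18)/(18 − 1.200) = 4396 L/s.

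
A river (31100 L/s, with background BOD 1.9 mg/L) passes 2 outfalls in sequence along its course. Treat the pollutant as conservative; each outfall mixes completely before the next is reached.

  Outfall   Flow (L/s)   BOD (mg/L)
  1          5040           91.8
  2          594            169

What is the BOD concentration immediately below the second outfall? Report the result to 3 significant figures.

After outfall 1: Q = 31100 + 5040 = 36140 L/s; C = (31100·1.900 + 5040·91.80)/36140 = 14.44 mg/L.
After outfall 2: Q = 36140 + 594.0 = 36730 L/s; C = (36140·14.44 + 594.0·169.0)/36730 = 16.94 mg/L.

16.9 mg/L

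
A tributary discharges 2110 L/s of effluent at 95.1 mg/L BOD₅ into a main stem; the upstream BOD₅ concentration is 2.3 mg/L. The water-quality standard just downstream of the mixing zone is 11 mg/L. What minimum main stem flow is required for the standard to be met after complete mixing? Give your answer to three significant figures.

20400 L/s

Set C_mix = 11: (Q·2.300 + 2110·95.10) / (Q + 2110) = 11
→ Q = 2110·(95.10 − 11)/(11 − 2.300) = 20400 L/s.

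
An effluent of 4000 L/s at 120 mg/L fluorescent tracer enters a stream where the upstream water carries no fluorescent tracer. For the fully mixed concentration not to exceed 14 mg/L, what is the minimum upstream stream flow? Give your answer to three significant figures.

Set C_mix = 14: (Q·0 + 4000·120.0) / (Q + 4000) = 14
→ Q = 4000·(120.0 − 14)/(14 − 0) = 30290 L/s.

30300 L/s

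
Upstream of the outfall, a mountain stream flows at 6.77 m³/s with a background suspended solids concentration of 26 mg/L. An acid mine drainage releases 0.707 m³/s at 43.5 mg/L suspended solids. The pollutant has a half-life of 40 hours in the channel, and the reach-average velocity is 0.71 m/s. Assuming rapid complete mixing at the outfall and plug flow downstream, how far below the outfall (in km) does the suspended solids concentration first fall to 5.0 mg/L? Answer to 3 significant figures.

Conservation of mass: C = (6.770·26.00 + 0.7070·43.50) / 7.477 = 206.8/7.477 = 27.65 mg/L.
Half-life 40 h → k = ln 2 / 40 = 0.01733 h⁻¹ = 0.4159 d⁻¹.
Set 27.65·exp(−k·t) = 5.0 → t = ln(27.65/5.0)/k = 355300 s = 98.70 h.
Distance = v·t = 0.71·355300 = 252300 m = 252.3 km.

252 km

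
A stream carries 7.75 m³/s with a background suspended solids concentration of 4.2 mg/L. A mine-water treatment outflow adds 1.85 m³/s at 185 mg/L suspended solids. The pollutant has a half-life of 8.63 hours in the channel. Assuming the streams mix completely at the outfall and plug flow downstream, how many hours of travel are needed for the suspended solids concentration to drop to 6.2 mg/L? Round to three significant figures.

22.9 h

Mass balance: C = (7.750·4.200 + 1.850·185.0) / 9.600 = 374.8/9.600 = 39.04 mg/L.
Half-life 8.63 h → k = ln 2 / 8.63 = 0.08032 h⁻¹ = 1.928 d⁻¹.
39.04·exp(−k·t) = 6.2 → t = ln(39.04/6.2)/k = 82480 s = 22.91 h.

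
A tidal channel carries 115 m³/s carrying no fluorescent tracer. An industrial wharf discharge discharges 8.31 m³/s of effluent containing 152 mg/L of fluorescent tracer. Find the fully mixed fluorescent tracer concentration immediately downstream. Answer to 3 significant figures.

Mass balance: C = (115.0·0 + 8.310·152.0) / 123.3 = 1263/123.3 = 10.24 mg/L.

10.2 mg/L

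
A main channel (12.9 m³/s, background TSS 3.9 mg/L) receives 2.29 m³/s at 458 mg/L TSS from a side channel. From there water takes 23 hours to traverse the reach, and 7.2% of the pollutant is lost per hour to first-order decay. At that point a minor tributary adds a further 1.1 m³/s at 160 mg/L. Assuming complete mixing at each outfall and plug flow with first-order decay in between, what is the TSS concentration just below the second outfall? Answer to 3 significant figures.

Conservation of mass: C = (12.90·3.900 + 2.290·458.0) / 15.19 = 1099/15.19 = 72.36 mg/L; combined flow 15.19 m³/s.
7.2%/h lost → k = −ln(1 − 0.072) = 0.07472 h⁻¹.
Applying C = C₀e^(−kt): 72.36 × 0.1793 = 12.97 mg/L.
Second outfall: C = (15.19·12.97 + 1.100·160.0)/16.29 = 22.90 mg/L.

22.9 mg/L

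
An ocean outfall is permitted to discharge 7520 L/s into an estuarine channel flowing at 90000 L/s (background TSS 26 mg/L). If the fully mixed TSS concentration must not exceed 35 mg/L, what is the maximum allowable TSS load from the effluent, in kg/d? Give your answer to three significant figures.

92700 kg/d

Mass balance at the limit: 90000·26.00 + 7520·Cₑ = 97520·35 → Cₑ = 142.7 mg/L.
7520 L/s = 7.520 m³/s. Load = 7.520 m³/s × 142.7 g/m³ × 86 400 s/d = 92720 kg/d.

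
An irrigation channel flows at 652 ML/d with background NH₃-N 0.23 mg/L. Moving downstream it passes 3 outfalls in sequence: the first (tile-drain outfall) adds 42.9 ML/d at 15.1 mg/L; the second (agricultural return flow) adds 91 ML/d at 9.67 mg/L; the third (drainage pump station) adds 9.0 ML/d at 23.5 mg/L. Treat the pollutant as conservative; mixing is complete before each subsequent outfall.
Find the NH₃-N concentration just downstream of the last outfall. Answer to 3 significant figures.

2.38 mg/L

Outfall 1: combined Q = 694.9 ML/d; C = (652.0·0.2300 + 42.90·15.10)/694.9 = 1.148 mg/L.
Outfall 2: combined Q = 785.9 ML/d; C = (694.9·1.148 + 91.00·9.670)/785.9 = 2.135 mg/L.
Outfall 3: combined Q = 794.9 ML/d; C = (785.9·2.135 + 9.000·23.50)/794.9 = 2.377 mg/L.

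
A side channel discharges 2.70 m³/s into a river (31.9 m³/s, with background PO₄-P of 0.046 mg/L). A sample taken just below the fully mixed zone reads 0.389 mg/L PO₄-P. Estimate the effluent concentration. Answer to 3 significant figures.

4.44 mg/L

Mass balance: 31.90·0.04600 + 2.700·Cₑ = 34.60·0.3890
→ Cₑ = (34.60·0.3890 − 31.90·0.04600) / 2.700 = 4.441 mg/L.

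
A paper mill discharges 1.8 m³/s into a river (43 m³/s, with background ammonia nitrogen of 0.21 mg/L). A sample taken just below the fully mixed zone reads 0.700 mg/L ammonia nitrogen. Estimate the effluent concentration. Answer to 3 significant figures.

Mass balance: 43.00·0.2100 + 1.800·Cₑ = 44.80·0.7000
→ Cₑ = (44.80·0.7000 − 43.00·0.2100) / 1.800 = 12.41 mg/L.

12.4 mg/L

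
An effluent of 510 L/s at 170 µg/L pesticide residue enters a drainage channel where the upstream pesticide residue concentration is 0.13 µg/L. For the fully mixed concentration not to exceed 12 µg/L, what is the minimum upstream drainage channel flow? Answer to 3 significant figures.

6790 L/s

Set C_mix = 12: (Q·0.1300 + 510.0·170.0) / (Q + 510.0) = 12
→ Q = 510.0·(170.0 − 12)/(12 − 0.1300) = 6789 L/s.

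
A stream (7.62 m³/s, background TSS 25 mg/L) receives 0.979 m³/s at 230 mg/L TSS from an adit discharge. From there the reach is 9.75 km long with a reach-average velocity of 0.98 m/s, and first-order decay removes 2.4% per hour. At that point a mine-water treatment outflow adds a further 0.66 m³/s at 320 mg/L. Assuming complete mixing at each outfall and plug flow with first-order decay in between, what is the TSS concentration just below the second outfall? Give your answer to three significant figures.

Flow-weighted average: C = (7.620·25.00 + 0.9790·230.0) / 8.599 = 415.7/8.599 = 48.34 mg/L; combined flow 8.599 m³/s.
Travel time t = 9.75·1000 / 0.98 = 9949 s = 2.764 h.
2.4%/h lost → k = −ln(1 − 0.024) = 0.02429 h⁻¹.
Decay over the reach: 48.34·exp(−kt) = 48.34·0.9351 = 45.20 mg/L.
At the second outfall, C = (8.599·45.20 + 0.6600·320.0) / (8.599 + 0.6600) = 64.79 mg/L.

64.8 mg/L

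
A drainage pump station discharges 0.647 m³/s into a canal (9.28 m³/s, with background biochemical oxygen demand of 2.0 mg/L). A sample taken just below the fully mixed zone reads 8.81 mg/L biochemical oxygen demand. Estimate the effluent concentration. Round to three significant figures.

Mass balance: 9.280·2.000 + 0.6470·Cₑ = 9.927·8.810
→ Cₑ = (9.927·8.810 − 9.280·2.000) / 0.6470 = 106.5 mg/L.

106 mg/L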